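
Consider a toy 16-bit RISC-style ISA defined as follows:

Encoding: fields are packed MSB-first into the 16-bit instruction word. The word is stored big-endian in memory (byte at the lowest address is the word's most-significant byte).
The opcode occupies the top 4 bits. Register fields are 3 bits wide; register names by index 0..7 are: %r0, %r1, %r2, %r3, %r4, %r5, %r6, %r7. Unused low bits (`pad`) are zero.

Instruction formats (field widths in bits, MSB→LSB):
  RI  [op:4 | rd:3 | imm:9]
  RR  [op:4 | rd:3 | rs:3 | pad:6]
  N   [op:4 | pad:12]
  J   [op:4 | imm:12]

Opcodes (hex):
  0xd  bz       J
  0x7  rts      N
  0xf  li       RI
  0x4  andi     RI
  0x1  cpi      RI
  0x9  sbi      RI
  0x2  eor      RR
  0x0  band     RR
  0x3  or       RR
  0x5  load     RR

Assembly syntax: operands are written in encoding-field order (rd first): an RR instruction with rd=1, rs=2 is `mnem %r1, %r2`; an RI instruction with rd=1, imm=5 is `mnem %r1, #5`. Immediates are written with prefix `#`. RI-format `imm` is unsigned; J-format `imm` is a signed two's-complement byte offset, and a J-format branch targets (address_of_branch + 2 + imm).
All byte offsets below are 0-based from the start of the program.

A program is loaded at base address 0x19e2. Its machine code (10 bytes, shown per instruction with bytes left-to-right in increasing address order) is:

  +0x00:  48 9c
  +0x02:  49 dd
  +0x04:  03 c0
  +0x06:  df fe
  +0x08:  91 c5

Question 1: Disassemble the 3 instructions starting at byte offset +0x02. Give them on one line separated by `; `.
andi %r4, #477; band %r1, %r7; bz #-2

@+02  big-endian(49 dd) = 0x49dd
  opcode bits[15:12]=0x4: andi/RI
  [11:9] rd=4 = %r4
  [8:0] imm=477 = #477
@+04  big-endian(03 c0) = 0x03c0
  opcode bits[15:12]=0x0: band/RR
  [11:9] rd=1 = %r1
  [8:6] rs=7 = %r7
@+06  big-endian(df fe) = 0xdffe
  opcode bits[15:12]=0xd: bz/J
  [11:0] imm=4094 (s12→-2) = #-2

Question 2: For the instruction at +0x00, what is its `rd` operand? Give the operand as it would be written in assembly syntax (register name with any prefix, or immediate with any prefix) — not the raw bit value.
%r4

@+00  big-endian(48 9c) = 0x489c
  top 4b → 0x4 → andi [RI]
  rd: (w>>9)&0x7=0x4 → %r4
  imm: (w>>0)&0x1ff=0x9c → #156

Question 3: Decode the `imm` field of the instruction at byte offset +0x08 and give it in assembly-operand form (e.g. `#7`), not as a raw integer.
+0x08: 91 c5 ⇒ word 0x91c5 (big)
  top 4b → 0x9 → sbi [RI]
  rd@[11:9]=0x0 ⇒ %r0
  imm@[8:0]=0x1c5 ⇒ #453

#453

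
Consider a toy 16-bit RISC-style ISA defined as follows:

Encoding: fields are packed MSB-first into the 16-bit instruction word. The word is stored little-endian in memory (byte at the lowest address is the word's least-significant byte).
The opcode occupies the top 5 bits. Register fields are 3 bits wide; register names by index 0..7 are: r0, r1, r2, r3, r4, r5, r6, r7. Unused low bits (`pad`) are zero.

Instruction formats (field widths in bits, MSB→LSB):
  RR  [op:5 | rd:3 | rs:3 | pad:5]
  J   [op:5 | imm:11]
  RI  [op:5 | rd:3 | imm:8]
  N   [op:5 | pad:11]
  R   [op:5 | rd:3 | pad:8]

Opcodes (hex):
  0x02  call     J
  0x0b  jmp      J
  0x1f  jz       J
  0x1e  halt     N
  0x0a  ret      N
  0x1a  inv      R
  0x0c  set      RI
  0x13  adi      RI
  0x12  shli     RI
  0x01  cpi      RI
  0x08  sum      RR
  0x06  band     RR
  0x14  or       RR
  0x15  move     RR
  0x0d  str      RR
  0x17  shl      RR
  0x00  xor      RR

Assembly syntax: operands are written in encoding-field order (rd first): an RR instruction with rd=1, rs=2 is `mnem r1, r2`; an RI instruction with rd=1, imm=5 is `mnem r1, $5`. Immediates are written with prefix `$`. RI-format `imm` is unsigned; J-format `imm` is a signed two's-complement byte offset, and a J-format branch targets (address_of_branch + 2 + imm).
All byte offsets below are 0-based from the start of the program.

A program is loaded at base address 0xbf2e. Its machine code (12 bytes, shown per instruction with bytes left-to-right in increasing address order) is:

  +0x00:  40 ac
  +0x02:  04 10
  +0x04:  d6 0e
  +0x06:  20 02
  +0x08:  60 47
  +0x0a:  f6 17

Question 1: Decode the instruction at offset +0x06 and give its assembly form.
xor r2, r1

+0x06: 20 02 ⇒ word 0x0220 (little)
  op=0x0220>>11=0x0 ⇒ xor (RR)
  rd@[10:8]=0x2 ⇒ r2
  rs@[7:5]=0x1 ⇒ r1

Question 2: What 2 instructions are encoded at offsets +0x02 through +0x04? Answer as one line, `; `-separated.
call $4; cpi r6, $214

+0x02: 04 10 ⇒ word 0x1004 (little)
  op=0x1004>>11=0x2 ⇒ call (J)
  imm: (w>>0)&0x7ff=0x4 → $4
+0x04: d6 0e ⇒ word 0x0ed6 (little)
  op=0x0ed6>>11=0x1 ⇒ cpi (RI)
  rd: (w>>8)&0x7=0x6 → r6
  imm: (w>>0)&0xff=0xd6 → $214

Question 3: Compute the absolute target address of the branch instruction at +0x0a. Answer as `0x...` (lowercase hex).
off 0x0a: read f6 17 as little → 0x17f6
  op=0x17f6>>11=0x2 ⇒ call (J)
  imm: (w>>0)&0x7ff=0x7f6 (s11→-10) → $-10
  target = base 0xbf2e + off 0x0a + 2 + imm -10 = 0xbf30

0xbf30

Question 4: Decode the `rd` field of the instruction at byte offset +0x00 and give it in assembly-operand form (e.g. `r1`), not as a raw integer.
r4

[00] 40 ac → 0xac40
  op=0xac40>>11=0x15 ⇒ move (RR)
  rd@[10:8]=0x4 ⇒ r4
  rs@[7:5]=0x2 ⇒ r2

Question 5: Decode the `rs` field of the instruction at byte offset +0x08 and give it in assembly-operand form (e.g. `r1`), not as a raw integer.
r3

+0x08: 60 47 ⇒ word 0x4760 (little)
  opcode bits[15:11]=0x8: sum/RR
  rd@[10:8]=0x7 ⇒ r7
  rs@[7:5]=0x3 ⇒ r3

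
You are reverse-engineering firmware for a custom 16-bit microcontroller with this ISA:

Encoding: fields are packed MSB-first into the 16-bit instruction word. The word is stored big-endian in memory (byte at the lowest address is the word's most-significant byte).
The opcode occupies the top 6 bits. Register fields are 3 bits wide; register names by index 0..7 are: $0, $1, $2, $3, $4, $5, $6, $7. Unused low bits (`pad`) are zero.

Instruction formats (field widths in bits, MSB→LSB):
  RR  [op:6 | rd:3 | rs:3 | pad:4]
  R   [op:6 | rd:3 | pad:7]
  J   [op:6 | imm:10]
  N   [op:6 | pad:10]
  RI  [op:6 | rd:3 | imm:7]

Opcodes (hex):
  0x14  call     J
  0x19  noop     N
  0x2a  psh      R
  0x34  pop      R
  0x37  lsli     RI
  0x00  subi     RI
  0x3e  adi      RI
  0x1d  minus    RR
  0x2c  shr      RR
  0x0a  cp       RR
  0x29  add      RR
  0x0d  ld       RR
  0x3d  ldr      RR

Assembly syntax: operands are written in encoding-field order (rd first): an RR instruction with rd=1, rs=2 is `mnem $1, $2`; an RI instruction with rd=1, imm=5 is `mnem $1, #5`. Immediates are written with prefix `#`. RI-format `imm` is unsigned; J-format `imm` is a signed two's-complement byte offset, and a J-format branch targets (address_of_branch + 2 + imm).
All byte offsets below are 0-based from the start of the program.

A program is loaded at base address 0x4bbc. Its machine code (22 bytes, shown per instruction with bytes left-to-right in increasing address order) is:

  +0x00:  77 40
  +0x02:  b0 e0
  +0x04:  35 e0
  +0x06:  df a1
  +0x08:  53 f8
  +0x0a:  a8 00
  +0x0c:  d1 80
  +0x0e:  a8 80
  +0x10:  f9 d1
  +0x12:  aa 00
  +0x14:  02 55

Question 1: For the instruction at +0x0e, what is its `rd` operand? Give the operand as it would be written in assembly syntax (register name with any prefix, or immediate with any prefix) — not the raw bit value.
$1

+0x0e: a8 80 ⇒ word 0xa880 (big)
  op=0xa880>>10=0x2a ⇒ psh (R)
  rd: (w>>7)&0x7=0x1 → $1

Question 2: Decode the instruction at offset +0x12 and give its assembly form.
off 0x12: read aa 00 as big → 0xaa00
  opcode bits[15:10]=0x2a: psh/R
  rd: (w>>7)&0x7=0x4 → $4

psh $4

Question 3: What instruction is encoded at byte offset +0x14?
subi $4, #85

@+14  big-endian(02 55) = 0x0255
  op=0x0255>>10=0x0 ⇒ subi (RI)
  [9:7] rd=4 = $4
  [6:0] imm=85 = #85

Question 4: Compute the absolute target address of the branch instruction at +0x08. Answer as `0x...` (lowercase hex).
off 0x08: read 53 f8 as big → 0x53f8
  op=0x53f8>>10=0x14 ⇒ call (J)
  [9:0] imm=1016 (s10→-8) = #-8
  target = base 0x4bbc + off 0x08 + 2 + imm -8 = 0x4bbe

0x4bbe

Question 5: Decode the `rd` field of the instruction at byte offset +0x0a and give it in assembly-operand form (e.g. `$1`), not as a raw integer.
$0

+0x0a: a8 00 ⇒ word 0xa800 (big)
  opcode bits[15:10]=0x2a: psh/R
  rd@[9:7]=0x0 ⇒ $0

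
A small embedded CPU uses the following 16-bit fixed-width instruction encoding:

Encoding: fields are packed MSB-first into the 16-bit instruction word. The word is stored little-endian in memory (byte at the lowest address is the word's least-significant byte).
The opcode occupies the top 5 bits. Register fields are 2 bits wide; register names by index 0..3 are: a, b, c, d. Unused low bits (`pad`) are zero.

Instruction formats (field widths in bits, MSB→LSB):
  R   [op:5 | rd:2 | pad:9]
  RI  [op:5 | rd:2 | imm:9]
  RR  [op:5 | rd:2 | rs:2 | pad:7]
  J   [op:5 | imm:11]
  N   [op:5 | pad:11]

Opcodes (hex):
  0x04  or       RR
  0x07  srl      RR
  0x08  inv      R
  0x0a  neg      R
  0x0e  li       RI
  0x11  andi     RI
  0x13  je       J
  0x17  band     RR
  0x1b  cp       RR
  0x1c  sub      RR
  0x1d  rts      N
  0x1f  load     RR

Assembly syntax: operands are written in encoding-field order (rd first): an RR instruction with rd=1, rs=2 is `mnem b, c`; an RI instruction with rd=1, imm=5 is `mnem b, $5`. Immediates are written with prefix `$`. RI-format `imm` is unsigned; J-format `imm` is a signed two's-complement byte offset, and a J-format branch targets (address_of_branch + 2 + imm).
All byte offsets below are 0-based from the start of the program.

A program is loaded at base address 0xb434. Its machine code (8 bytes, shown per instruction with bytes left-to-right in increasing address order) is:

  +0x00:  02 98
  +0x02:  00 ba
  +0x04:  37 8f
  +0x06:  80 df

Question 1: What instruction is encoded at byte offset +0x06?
cp d, d

@+06  little-endian(80 df) = 0xdf80
  op=0xdf80>>11=0x1b ⇒ cp (RR)
  [10:9] rd=3 = d
  [8:7] rs=3 = d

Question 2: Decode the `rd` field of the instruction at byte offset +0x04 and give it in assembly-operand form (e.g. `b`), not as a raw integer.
d

off 0x04: read 37 8f as little → 0x8f37
  top 5b → 0x11 → andi [RI]
  rd@[10:9]=0x3 ⇒ d
  imm@[8:0]=0x137 ⇒ $311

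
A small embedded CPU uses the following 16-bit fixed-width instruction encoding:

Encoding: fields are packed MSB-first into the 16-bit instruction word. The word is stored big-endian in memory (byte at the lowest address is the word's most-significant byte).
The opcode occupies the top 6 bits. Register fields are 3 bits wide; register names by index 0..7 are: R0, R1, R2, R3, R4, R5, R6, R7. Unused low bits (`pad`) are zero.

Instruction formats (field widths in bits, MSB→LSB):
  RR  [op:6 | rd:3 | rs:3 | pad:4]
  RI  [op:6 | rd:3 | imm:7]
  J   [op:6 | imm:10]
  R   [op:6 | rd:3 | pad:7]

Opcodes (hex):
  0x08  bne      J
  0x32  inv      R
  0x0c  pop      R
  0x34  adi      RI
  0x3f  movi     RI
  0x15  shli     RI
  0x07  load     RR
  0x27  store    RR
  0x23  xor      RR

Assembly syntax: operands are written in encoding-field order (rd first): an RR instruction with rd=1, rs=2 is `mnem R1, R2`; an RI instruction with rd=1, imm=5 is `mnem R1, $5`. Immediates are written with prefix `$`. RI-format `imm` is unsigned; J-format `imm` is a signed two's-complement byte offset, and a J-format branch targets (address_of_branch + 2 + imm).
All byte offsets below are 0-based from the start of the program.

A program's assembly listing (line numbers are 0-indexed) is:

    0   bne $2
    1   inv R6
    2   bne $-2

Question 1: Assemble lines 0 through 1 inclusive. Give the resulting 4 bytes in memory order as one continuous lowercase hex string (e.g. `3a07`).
2002cb00

line 0 (bne): pack op=0x8:6|imm=2:10 = 0x2002; big→ 20 02
line 1 (inv): pack op=0x32:6|rd=6:3|pad=0:7 = 0xcb00; big→ cb 00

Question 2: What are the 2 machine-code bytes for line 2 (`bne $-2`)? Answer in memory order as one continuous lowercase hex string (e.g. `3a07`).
2. bne fields op=0x8:6|imm=-2:10 → word 23feh → 23 fe

23fe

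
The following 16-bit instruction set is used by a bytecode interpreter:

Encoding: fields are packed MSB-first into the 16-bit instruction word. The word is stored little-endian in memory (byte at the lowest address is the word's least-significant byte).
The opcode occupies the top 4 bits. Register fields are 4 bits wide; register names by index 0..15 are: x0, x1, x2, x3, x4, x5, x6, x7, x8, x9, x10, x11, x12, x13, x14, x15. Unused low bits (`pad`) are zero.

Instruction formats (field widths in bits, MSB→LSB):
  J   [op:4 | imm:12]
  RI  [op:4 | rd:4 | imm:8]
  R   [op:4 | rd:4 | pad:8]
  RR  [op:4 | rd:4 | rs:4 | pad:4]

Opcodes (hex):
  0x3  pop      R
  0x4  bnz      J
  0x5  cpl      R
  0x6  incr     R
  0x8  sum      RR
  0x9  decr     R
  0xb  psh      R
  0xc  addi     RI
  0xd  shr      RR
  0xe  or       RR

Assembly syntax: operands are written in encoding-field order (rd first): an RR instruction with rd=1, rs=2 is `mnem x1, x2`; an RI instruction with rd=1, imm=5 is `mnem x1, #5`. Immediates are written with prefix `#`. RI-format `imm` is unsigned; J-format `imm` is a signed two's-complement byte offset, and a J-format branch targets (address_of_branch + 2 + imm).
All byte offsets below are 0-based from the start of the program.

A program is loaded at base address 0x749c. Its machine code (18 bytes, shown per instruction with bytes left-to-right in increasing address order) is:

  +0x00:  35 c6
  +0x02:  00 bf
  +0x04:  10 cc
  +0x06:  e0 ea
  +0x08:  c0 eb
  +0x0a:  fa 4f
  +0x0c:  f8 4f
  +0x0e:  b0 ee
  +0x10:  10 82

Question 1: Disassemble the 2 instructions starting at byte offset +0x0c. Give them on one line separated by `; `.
off 0x0c: read f8 4f as little → 0x4ff8
  top 4b → 0x4 → bnz [J]
  [11:0] imm=4088 (s12→-8) = #-8
off 0x0e: read b0 ee as little → 0xeeb0
  top 4b → 0xe → or [RR]
  [11:8] rd=14 = x14
  [7:4] rs=11 = x11

bnz #-8; or x14, x11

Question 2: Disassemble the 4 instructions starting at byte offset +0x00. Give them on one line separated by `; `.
addi x6, #53; psh x15; addi x12, #16; or x10, x14

off 0x00: read 35 c6 as little → 0xc635
  op=0xc635>>12=0xc ⇒ addi (RI)
  [11:8] rd=6 = x6
  [7:0] imm=53 = #53
off 0x02: read 00 bf as little → 0xbf00
  op=0xbf00>>12=0xb ⇒ psh (R)
  [11:8] rd=15 = x15
off 0x04: read 10 cc as little → 0xcc10
  op=0xcc10>>12=0xc ⇒ addi (RI)
  [11:8] rd=12 = x12
  [7:0] imm=16 = #16
off 0x06: read e0 ea as little → 0xeae0
  op=0xeae0>>12=0xe ⇒ or (RR)
  [11:8] rd=10 = x10
  [7:4] rs=14 = x14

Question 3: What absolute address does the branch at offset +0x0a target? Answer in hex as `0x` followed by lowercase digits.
0x74a2

+0x0a: fa 4f ⇒ word 0x4ffa (little)
  top 4b → 0x4 → bnz [J]
  [11:0] imm=4090 (s12→-6) = #-6
  target = base 0x749c + off 0x0a + 2 + imm -6 = 0x74a2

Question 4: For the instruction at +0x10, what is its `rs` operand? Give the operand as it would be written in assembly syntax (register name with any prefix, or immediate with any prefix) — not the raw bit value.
+0x10: 10 82 ⇒ word 0x8210 (little)
  op=0x8210>>12=0x8 ⇒ sum (RR)
  rd@[11:8]=0x2 ⇒ x2
  rs@[7:4]=0x1 ⇒ x1

x1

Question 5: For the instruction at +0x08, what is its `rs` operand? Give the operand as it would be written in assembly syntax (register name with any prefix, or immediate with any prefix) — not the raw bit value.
x12

+0x08: c0 eb ⇒ word 0xebc0 (little)
  top 4b → 0xe → or [RR]
  [11:8] rd=11 = x11
  [7:4] rs=12 = x12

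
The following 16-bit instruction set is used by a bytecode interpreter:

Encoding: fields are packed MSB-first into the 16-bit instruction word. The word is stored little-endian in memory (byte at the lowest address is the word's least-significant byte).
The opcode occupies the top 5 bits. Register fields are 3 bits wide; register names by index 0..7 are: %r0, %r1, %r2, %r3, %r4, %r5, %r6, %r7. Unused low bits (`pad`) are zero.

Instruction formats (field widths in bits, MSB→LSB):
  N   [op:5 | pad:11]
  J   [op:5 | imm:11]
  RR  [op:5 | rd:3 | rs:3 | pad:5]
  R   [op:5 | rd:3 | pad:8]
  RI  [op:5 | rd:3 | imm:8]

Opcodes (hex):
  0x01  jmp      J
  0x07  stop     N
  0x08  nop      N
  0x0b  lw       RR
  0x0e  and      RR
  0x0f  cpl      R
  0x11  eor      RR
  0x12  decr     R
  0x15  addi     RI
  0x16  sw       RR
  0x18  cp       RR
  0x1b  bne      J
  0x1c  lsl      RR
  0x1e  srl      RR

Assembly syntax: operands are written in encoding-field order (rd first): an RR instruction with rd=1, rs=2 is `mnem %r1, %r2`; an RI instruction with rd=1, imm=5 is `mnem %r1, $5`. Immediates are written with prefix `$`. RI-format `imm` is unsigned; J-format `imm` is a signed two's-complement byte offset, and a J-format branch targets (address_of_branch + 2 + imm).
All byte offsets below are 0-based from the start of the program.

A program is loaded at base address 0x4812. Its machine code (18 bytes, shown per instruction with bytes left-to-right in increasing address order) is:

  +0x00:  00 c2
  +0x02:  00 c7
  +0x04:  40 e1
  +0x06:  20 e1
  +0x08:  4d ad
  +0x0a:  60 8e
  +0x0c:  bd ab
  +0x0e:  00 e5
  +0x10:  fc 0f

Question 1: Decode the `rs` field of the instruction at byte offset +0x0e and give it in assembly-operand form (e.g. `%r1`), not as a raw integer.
%r0

@+0e  little-endian(00 e5) = 0xe500
  opcode bits[15:11]=0x1c: lsl/RR
  rd: (w>>8)&0x7=0x5 → %r5
  rs: (w>>5)&0x7=0x0 → %r0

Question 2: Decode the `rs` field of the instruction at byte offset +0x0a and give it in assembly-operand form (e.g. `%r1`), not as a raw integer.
%r3

off 0x0a: read 60 8e as little → 0x8e60
  op=0x8e60>>11=0x11 ⇒ eor (RR)
  rd@[10:8]=0x6 ⇒ %r6
  rs@[7:5]=0x3 ⇒ %r3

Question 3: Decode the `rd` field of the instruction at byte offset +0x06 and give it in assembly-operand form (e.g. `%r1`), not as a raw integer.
%r1

+0x06: 20 e1 ⇒ word 0xe120 (little)
  opcode bits[15:11]=0x1c: lsl/RR
  [10:8] rd=1 = %r1
  [7:5] rs=1 = %r1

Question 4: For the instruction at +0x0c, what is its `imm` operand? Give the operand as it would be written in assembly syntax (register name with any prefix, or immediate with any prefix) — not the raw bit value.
$189

off 0x0c: read bd ab as little → 0xabbd
  opcode bits[15:11]=0x15: addi/RI
  rd@[10:8]=0x3 ⇒ %r3
  imm@[7:0]=0xbd ⇒ $189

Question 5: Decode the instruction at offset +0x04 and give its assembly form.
lsl %r1, %r2

[04] 40 e1 → 0xe140
  opcode bits[15:11]=0x1c: lsl/RR
  [10:8] rd=1 = %r1
  [7:5] rs=2 = %r2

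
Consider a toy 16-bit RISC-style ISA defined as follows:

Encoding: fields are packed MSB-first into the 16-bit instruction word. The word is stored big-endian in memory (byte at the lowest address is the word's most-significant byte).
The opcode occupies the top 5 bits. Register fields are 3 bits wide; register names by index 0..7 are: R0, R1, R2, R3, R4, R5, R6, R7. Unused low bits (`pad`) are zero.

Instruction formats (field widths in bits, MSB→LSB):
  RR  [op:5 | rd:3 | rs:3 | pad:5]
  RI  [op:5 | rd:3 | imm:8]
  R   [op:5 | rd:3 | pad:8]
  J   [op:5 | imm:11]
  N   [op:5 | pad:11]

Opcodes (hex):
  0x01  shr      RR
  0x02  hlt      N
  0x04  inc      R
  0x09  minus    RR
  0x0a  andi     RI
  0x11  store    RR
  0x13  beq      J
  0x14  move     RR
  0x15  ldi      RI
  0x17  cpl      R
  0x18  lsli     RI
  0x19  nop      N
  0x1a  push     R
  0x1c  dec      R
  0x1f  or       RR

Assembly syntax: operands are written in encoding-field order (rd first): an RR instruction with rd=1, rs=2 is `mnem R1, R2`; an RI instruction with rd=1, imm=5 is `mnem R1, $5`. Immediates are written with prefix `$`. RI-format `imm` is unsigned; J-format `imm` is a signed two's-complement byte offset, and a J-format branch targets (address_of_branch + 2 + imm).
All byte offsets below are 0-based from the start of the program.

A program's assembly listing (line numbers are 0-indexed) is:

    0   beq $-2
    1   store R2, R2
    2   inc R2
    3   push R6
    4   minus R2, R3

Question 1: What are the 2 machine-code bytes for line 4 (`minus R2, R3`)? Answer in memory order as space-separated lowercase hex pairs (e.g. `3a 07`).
4a 60

line 4 (minus): pack op=0x9:5|rd=2:3|rs=3:3|pad=0:5 = 0x4a60; big→ 4a 60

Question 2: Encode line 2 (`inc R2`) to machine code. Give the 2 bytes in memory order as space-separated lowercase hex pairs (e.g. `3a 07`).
22 00

line 2 (inc): pack op=0x4:5|rd=2:3|pad=0:8 = 0x2200; big→ 22 00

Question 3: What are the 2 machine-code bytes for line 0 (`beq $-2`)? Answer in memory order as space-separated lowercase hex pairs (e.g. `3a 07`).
L0: beq op=0x13:5|imm=-2:11 ⇒ 0x9ffe ⇒ big 9f fe

9f fe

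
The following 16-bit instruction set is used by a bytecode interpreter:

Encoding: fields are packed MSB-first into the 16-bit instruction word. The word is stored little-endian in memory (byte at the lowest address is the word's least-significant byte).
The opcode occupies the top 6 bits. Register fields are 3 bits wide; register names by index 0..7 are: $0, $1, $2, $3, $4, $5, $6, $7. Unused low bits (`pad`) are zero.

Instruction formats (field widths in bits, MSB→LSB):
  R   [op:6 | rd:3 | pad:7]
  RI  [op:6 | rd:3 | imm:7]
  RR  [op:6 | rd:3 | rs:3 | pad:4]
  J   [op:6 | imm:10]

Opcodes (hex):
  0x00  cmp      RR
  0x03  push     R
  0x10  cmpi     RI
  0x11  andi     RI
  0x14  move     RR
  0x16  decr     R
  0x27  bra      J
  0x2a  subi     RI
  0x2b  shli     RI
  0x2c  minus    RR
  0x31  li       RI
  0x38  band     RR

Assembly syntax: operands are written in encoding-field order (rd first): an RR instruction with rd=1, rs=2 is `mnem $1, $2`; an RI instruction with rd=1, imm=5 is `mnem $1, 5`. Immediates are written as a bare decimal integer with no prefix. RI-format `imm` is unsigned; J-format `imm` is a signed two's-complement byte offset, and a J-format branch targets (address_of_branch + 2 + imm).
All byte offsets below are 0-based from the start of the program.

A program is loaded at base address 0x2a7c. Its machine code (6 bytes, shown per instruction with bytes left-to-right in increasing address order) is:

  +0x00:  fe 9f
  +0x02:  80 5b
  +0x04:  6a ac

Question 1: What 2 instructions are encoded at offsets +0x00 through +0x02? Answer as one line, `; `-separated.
@+00  little-endian(fe 9f) = 0x9ffe
  op=0x9ffe>>10=0x27 ⇒ bra (J)
  imm@[9:0]=0x3fe (s10→-2) ⇒ -2
@+02  little-endian(80 5b) = 0x5b80
  op=0x5b80>>10=0x16 ⇒ decr (R)
  rd@[9:7]=0x7 ⇒ $7

bra -2; decr $7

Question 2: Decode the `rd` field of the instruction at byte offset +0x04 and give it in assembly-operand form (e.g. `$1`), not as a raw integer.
[04] 6a ac → 0xac6a
  opcode bits[15:10]=0x2b: shli/RI
  rd: (w>>7)&0x7=0x0 → $0
  imm: (w>>0)&0x7f=0x6a → 106

$0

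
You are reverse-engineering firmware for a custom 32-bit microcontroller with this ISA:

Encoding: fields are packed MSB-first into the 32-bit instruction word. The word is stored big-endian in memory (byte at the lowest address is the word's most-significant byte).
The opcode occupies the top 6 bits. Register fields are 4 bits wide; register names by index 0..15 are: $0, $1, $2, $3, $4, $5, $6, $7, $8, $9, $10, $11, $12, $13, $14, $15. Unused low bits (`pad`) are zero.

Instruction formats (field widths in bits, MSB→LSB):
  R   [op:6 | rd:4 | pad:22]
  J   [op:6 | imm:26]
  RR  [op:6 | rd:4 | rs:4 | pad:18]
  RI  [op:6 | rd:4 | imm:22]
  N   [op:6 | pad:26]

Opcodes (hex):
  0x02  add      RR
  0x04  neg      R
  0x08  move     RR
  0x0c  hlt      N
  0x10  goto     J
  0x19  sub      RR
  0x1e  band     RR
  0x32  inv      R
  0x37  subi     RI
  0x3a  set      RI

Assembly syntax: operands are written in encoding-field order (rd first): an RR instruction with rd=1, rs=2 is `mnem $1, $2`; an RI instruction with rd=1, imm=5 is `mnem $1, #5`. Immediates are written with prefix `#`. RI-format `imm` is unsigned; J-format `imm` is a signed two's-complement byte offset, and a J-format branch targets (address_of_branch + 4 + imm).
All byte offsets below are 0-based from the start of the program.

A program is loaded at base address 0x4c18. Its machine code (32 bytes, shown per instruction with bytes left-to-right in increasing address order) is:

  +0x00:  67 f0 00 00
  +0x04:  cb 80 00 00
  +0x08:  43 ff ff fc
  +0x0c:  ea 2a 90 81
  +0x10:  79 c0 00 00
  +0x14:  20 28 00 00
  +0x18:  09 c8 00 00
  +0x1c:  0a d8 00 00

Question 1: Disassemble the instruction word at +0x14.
off 0x14: read 20 28 00 00 as big → 0x20280000
  opcode bits[31:26]=0x8: move/RR
  rd@[25:22]=0x0 ⇒ $0
  rs@[21:18]=0xa ⇒ $10

move $0, $10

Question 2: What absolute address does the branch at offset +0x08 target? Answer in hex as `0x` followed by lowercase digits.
0x4c20

+0x08: 43 ff ff fc ⇒ word 0x43fffffc (big)
  top 6b → 0x10 → goto [J]
  imm: (w>>0)&0x3ffffff=0x3fffffc (s26→-4) → #-4
  target = base 0x4c18 + off 0x08 + 4 + imm -4 = 0x4c20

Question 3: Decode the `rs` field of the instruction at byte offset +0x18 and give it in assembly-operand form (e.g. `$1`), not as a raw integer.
[18] 09 c8 00 00 → 0x09c80000
  op=0x09c80000>>26=0x2 ⇒ add (RR)
  rd: (w>>22)&0xf=0x7 → $7
  rs: (w>>18)&0xf=0x2 → $2

$2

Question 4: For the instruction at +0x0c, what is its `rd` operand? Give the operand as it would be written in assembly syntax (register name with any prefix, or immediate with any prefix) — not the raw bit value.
@+0c  big-endian(ea 2a 90 81) = 0xea2a9081
  op=0xea2a9081>>26=0x3a ⇒ set (RI)
  [25:22] rd=8 = $8
  [21:0] imm=2789505 = #2789505

$8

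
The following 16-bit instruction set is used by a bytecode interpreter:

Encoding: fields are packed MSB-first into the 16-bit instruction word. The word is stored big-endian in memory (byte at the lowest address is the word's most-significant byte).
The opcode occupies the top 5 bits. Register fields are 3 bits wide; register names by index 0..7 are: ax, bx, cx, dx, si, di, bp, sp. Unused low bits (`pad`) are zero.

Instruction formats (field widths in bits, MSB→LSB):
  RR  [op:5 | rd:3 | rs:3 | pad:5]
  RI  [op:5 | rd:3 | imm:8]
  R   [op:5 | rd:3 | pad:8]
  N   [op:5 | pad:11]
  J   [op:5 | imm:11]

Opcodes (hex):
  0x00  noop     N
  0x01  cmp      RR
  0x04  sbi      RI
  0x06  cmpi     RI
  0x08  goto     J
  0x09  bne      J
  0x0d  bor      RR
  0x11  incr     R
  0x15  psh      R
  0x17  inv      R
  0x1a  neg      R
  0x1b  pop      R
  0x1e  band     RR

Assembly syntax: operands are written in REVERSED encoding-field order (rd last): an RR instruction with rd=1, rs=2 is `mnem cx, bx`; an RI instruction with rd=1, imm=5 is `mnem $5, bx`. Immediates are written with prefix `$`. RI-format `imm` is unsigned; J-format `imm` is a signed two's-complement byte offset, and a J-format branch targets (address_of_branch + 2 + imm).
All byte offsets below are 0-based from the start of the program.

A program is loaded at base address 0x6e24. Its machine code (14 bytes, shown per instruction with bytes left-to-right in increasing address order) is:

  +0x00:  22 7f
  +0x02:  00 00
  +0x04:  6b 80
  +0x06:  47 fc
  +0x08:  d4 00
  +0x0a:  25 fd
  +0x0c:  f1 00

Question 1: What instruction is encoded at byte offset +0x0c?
band ax, bx

[0c] f1 00 → 0xf100
  opcode bits[15:11]=0x1e: band/RR
  rd@[10:8]=0x1 ⇒ bx
  rs@[7:5]=0x0 ⇒ ax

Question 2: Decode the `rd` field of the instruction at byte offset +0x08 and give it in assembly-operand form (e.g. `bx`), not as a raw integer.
si

[08] d4 00 → 0xd400
  top 5b → 0x1a → neg [R]
  [10:8] rd=4 = si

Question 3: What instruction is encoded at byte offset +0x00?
@+00  big-endian(22 7f) = 0x227f
  op=0x227f>>11=0x4 ⇒ sbi (RI)
  [10:8] rd=2 = cx
  [7:0] imm=127 = $127

sbi $127, cx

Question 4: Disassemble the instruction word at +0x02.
noop

+0x02: 00 00 ⇒ word 0x0000 (big)
  opcode bits[15:11]=0x0: noop/N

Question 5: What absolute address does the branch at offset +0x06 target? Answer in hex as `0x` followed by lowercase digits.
0x6e28

@+06  big-endian(47 fc) = 0x47fc
  op=0x47fc>>11=0x8 ⇒ goto (J)
  imm: (w>>0)&0x7ff=0x7fc (s11→-4) → $-4
  target = base 0x6e24 + off 0x06 + 2 + imm -4 = 0x6e28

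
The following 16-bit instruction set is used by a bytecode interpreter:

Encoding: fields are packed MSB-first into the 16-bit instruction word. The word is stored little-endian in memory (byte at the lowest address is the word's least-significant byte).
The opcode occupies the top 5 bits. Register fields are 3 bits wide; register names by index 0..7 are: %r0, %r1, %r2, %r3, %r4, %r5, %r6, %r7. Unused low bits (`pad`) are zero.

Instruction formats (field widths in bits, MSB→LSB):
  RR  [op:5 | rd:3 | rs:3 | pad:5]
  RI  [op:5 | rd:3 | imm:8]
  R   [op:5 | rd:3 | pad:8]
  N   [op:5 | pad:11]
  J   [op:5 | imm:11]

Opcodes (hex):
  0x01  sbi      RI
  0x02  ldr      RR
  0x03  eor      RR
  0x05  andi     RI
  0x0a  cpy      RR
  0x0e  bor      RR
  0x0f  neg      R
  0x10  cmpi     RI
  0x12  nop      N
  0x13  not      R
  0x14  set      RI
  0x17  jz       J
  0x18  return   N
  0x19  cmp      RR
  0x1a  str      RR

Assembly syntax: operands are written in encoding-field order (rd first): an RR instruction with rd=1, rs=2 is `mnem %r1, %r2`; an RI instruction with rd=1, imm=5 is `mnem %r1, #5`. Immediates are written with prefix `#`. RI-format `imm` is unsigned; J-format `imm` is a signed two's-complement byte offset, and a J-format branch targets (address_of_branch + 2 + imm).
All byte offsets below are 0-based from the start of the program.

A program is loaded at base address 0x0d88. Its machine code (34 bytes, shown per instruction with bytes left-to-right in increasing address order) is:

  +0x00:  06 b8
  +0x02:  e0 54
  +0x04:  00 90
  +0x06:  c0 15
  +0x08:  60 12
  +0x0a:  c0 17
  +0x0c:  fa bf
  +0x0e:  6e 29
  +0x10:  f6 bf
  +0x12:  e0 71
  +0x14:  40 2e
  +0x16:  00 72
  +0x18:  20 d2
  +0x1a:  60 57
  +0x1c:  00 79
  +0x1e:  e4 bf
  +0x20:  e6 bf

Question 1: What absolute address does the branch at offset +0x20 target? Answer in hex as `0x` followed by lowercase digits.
off 0x20: read e6 bf as little → 0xbfe6
  top 5b → 0x17 → jz [J]
  imm@[10:0]=0x7e6 (s11→-26) ⇒ #-26
  target = base 0x0d88 + off 0x20 + 2 + imm -26 = 0x0d90

0x0d90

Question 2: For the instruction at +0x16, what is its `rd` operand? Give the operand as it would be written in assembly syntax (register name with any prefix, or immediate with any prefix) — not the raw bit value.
%r2

[16] 00 72 → 0x7200
  op=0x7200>>11=0xe ⇒ bor (RR)
  rd@[10:8]=0x2 ⇒ %r2
  rs@[7:5]=0x0 ⇒ %r0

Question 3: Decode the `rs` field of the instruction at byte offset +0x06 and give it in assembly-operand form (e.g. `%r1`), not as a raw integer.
%r6

off 0x06: read c0 15 as little → 0x15c0
  opcode bits[15:11]=0x2: ldr/RR
  [10:8] rd=5 = %r5
  [7:5] rs=6 = %r6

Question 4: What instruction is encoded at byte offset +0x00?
jz #6

@+00  little-endian(06 b8) = 0xb806
  op=0xb806>>11=0x17 ⇒ jz (J)
  imm: (w>>0)&0x7ff=0x6 → #6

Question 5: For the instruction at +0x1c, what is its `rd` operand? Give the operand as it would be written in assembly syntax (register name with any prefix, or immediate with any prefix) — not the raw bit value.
off 0x1c: read 00 79 as little → 0x7900
  top 5b → 0xf → neg [R]
  rd@[10:8]=0x1 ⇒ %r1

%r1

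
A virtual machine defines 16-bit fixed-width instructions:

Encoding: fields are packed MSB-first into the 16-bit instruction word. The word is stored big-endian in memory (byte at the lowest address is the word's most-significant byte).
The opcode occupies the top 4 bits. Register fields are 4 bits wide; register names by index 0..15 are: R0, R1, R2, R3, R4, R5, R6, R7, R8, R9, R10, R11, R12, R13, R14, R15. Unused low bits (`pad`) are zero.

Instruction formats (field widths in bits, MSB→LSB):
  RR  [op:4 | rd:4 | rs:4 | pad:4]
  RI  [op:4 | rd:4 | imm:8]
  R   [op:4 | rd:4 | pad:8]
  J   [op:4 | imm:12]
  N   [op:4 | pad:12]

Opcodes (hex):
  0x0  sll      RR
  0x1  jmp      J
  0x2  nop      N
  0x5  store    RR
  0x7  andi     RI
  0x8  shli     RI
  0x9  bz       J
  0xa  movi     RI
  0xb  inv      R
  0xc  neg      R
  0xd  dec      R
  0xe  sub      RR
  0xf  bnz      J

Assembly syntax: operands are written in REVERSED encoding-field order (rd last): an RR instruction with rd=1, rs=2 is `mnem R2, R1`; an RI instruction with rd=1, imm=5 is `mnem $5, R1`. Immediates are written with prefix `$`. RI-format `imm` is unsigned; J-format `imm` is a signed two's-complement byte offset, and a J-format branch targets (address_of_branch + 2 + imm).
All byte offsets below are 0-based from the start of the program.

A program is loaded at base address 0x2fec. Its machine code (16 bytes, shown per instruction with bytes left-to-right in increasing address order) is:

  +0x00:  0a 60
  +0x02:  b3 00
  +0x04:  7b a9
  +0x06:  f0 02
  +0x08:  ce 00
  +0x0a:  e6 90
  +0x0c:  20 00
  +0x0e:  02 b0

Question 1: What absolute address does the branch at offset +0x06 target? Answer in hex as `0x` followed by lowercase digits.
0x2ff6

+0x06: f0 02 ⇒ word 0xf002 (big)
  top 4b → 0xf → bnz [J]
  imm@[11:0]=0x2 ⇒ $2
  target = base 0x2fec + off 0x06 + 2 + imm 2 = 0x2ff6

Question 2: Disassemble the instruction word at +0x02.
inv R3

off 0x02: read b3 00 as big → 0xb300
  top 4b → 0xb → inv [R]
  rd@[11:8]=0x3 ⇒ R3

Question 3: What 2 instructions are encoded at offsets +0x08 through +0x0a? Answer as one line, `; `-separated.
@+08  big-endian(ce 00) = 0xce00
  op=0xce00>>12=0xc ⇒ neg (R)
  rd@[11:8]=0xe ⇒ R14
@+0a  big-endian(e6 90) = 0xe690
  op=0xe690>>12=0xe ⇒ sub (RR)
  rd@[11:8]=0x6 ⇒ R6
  rs@[7:4]=0x9 ⇒ R9

neg R14; sub R9, R6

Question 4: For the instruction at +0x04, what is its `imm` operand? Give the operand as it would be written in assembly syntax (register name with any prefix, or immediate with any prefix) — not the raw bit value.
+0x04: 7b a9 ⇒ word 0x7ba9 (big)
  op=0x7ba9>>12=0x7 ⇒ andi (RI)
  [11:8] rd=11 = R11
  [7:0] imm=169 = $169

$169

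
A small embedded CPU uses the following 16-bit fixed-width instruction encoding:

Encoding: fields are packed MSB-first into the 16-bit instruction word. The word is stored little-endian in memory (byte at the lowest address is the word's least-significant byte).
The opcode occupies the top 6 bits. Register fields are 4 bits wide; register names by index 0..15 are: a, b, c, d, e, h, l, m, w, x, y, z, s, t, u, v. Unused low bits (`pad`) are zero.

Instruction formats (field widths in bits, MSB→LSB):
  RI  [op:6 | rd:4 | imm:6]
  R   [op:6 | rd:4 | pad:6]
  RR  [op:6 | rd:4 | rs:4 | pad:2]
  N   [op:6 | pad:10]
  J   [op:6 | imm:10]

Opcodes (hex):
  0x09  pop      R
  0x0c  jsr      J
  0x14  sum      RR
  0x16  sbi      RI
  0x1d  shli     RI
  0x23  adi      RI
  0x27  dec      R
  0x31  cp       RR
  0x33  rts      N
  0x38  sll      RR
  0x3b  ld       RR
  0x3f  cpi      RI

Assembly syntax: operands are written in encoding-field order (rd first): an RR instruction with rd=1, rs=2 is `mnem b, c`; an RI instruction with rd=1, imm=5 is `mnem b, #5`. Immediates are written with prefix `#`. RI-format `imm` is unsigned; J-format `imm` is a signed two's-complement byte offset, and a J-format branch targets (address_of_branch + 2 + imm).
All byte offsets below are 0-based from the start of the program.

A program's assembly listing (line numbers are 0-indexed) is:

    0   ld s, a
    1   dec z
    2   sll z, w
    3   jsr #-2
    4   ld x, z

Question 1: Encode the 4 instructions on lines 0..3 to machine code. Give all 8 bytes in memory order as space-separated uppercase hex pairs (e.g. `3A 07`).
L0: ld op=0x3b:6|rd=12:4|rs=0:4|pad=0:2 ⇒ 0xef00 ⇒ little 00 ef
L1: dec op=0x27:6|rd=11:4|pad=0:6 ⇒ 0x9ec0 ⇒ little c0 9e
L2: sll op=0x38:6|rd=11:4|rs=8:4|pad=0:2 ⇒ 0xe2e0 ⇒ little e0 e2
L3: jsr op=0xc:6|imm=-2:10 ⇒ 0x33fe ⇒ little fe 33

00 EF C0 9E E0 E2 FE 33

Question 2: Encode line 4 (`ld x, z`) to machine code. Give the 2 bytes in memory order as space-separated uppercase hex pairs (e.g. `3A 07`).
L4: ld op=0x3b:6|rd=9:4|rs=11:4|pad=0:2 ⇒ 0xee6c ⇒ little 6c ee

6C EE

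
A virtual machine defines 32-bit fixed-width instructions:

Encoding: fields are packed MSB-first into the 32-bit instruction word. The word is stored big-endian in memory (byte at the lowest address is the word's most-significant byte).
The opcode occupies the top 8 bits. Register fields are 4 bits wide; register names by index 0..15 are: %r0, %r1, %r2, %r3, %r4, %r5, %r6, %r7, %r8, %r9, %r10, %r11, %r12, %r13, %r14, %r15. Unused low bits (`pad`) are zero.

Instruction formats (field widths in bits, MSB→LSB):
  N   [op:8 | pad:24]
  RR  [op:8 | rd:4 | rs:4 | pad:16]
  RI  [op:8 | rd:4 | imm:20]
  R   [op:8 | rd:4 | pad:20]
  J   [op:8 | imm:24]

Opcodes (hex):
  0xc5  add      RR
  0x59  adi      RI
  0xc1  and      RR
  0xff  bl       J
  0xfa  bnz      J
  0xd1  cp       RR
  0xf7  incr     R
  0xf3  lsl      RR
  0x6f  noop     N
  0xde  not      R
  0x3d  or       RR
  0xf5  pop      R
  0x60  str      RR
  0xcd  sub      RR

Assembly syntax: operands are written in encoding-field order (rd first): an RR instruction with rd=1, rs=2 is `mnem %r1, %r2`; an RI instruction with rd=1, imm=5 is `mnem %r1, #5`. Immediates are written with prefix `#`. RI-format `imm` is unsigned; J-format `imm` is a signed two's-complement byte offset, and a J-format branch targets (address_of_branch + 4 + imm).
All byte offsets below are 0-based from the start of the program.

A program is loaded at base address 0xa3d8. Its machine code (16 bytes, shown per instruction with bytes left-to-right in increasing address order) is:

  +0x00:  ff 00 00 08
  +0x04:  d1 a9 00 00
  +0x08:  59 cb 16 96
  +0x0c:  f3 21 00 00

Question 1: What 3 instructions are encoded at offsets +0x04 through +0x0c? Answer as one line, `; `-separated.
cp %r10, %r9; adi %r12, #726678; lsl %r2, %r1

off 0x04: read d1 a9 00 00 as big → 0xd1a90000
  op=0xd1a90000>>24=0xd1 ⇒ cp (RR)
  [23:20] rd=10 = %r10
  [19:16] rs=9 = %r9
off 0x08: read 59 cb 16 96 as big → 0x59cb1696
  op=0x59cb1696>>24=0x59 ⇒ adi (RI)
  [23:20] rd=12 = %r12
  [19:0] imm=726678 = #726678
off 0x0c: read f3 21 00 00 as big → 0xf3210000
  op=0xf3210000>>24=0xf3 ⇒ lsl (RR)
  [23:20] rd=2 = %r2
  [19:16] rs=1 = %r1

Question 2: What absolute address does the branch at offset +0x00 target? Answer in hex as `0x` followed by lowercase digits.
0xa3e4

[00] ff 00 00 08 → 0xff000008
  op=0xff000008>>24=0xff ⇒ bl (J)
  [23:0] imm=8 = #8
  target = base 0xa3d8 + off 0x00 + 4 + imm 8 = 0xa3e4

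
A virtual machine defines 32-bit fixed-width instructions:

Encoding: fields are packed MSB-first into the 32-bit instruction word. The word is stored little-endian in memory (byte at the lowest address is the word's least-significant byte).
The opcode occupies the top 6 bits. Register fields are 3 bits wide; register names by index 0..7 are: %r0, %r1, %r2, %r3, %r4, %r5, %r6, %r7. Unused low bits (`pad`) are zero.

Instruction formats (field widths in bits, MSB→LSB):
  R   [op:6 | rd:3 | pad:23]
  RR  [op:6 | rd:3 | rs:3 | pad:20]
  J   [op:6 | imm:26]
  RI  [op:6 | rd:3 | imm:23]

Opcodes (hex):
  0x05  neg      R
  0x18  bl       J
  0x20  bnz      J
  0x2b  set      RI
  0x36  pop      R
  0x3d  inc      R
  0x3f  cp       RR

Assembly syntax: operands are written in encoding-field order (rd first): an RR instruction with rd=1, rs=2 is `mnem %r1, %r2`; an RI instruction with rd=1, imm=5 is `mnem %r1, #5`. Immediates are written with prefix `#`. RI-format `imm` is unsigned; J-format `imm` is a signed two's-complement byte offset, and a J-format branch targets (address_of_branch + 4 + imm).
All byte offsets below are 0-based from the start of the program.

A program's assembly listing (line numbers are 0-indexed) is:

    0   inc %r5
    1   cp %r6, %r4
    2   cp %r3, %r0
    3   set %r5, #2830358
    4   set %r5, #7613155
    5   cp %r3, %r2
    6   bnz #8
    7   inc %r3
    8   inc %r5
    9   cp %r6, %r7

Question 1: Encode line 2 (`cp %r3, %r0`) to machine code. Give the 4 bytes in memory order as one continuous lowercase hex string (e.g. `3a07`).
000080fd

line 2 (cp): pack op=0x3f:6|rd=3:3|rs=0:3|pad=0:20 = 0xfd800000; little→ 00 00 80 fd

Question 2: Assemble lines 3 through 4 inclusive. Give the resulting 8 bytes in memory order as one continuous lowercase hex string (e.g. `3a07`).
1630abaee32af4ae

L3: set op=0x2b:6|rd=5:3|imm=2830358:23 ⇒ 0xaeab3016 ⇒ little 16 30 ab ae
L4: set op=0x2b:6|rd=5:3|imm=7613155:23 ⇒ 0xaef42ae3 ⇒ little e3 2a f4 ae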